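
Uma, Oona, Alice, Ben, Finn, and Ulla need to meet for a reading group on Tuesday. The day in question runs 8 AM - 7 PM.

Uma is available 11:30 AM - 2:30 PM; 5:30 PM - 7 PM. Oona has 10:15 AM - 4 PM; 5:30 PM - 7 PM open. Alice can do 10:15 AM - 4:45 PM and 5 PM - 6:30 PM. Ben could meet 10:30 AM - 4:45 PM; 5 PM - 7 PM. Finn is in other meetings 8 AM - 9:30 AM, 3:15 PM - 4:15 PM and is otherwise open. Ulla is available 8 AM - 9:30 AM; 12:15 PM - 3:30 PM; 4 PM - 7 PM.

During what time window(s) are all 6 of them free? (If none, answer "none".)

Uma free: 11:30-14:30, 17:30-19:00.
Oona free: 10:15-16:00, 17:30-19:00.
Alice free: 10:15-16:45, 17:00-18:30.
Ben free: 10:30-16:45, 17:00-19:00.
Finn free: 09:30-15:15, 16:15-19:00 (invert busy blocks within the working day).
Ulla free: 08:00-09:30, 12:15-15:30, 16:00-19:00.
Uma ∩ Oona: 11:30-14:30, 17:30-19:00.
Uma ∩ Oona ∩ Alice: 11:30-14:30, 17:30-18:30.
Uma ∩ Oona ∩ Alice ∩ Ben: 11:30-14:30, 17:30-18:30.
Uma ∩ Oona ∩ Alice ∩ Ben ∩ Finn: 11:30-14:30, 17:30-18:30.
Uma ∩ Oona ∩ Alice ∩ Ben ∩ Finn ∩ Ulla: 12:15-14:30, 17:30-18:30.

12:15-14:30, 17:30-18:30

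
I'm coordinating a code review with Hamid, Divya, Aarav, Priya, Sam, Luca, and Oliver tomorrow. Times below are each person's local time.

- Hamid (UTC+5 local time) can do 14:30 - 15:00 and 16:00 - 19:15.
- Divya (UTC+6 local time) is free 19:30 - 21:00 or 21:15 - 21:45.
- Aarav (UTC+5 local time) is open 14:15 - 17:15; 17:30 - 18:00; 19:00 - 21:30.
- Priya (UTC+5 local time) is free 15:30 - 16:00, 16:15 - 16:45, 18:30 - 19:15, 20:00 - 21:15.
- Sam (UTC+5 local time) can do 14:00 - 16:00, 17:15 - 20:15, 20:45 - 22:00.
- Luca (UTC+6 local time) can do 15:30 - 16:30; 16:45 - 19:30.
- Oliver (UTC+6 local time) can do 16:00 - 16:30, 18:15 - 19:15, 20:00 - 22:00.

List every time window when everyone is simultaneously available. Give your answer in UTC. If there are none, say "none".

none

Hamid in UTC: 09:30-10:00, 11:00-14:15 (subtract 5h to convert from UTC+5).
Divya in UTC: 13:30-15:00, 15:15-15:45 (subtract 6h to convert from UTC+6).
Aarav in UTC: 09:15-12:15, 12:30-13:00, 14:00-16:30 (subtract 5h to convert from UTC+5).
Priya in UTC: 10:30-11:00, 11:15-11:45, 13:30-14:15, 15:00-16:15 (subtract 5h to convert from UTC+5).
Sam in UTC: 09:00-11:00, 12:15-15:15, 15:45-17:00 (subtract 5h to convert from UTC+5).
Luca in UTC: 09:30-10:30, 10:45-13:30 (subtract 6h to convert from UTC+6).
Oliver in UTC: 10:00-10:30, 12:15-13:15, 14:00-16:00 (subtract 6h to convert from UTC+6).
Hamid ∩ Divya: 13:30-14:15.
Hamid ∩ Divya ∩ Aarav: 14:00-14:15.
Hamid ∩ Divya ∩ Aarav ∩ Priya: 14:00-14:15.
Hamid ∩ Divya ∩ Aarav ∩ Priya ∩ Sam: 14:00-14:15.
Hamid ∩ Divya ∩ Aarav ∩ Priya ∩ Sam ∩ Luca: ∅.
Hamid ∩ Divya ∩ Aarav ∩ Priya ∩ Sam ∩ Luca ∩ Oliver: ∅.
There is no time when everyone is free.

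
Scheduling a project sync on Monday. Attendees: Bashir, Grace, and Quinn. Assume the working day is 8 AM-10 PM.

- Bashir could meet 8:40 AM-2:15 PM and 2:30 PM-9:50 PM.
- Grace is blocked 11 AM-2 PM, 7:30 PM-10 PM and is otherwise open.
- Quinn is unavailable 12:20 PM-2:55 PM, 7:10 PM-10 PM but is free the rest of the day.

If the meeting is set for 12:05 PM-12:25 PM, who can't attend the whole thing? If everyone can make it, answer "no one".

Bashir free: 08:40-14:15, 14:30-21:50.
Grace free: 08:00-11:00, 14:00-19:30 (invert busy blocks within the working day).
Quinn free: 08:00-12:20, 14:55-19:10 (invert busy blocks within the working day).
Bashir: free for 12:05-12:25. Grace: not fully free for 12:05-12:25. Quinn: not fully free for 12:05-12:25.

Grace, Quinn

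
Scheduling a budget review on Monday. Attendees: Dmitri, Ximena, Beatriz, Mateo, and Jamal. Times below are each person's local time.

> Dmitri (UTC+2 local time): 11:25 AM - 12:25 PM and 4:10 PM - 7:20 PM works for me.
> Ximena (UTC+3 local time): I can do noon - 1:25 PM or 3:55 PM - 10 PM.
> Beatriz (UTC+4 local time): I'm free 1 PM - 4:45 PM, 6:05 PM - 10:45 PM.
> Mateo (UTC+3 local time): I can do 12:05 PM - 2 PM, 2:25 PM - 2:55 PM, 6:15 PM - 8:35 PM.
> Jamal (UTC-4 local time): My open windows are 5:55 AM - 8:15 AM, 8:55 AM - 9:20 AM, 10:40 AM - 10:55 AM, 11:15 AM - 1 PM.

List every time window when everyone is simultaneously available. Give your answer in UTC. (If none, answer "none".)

09:55-10:25, 15:15-17:00

Dmitri in UTC: 09:25-10:25, 14:10-17:20 (subtract 2h to convert from UTC+2).
Ximena in UTC: 09:00-10:25, 12:55-19:00 (subtract 3h to convert from UTC+3).
Beatriz in UTC: 09:00-12:45, 14:05-18:45 (subtract 4h to convert from UTC+4).
Mateo in UTC: 09:05-11:00, 11:25-11:55, 15:15-17:35 (subtract 3h to convert from UTC+3).
Jamal in UTC: 09:55-12:15, 12:55-13:20, 14:40-14:55, 15:15-17:00 (add 4h to convert from UTC-4).
Dmitri ∩ Ximena: 09:25-10:25, 14:10-17:20.
Dmitri ∩ Ximena ∩ Beatriz: 09:25-10:25, 14:10-17:20.
Dmitri ∩ Ximena ∩ Beatriz ∩ Mateo: 09:25-10:25, 15:15-17:20.
Dmitri ∩ Ximena ∩ Beatriz ∩ Mateo ∩ Jamal: 09:55-10:25, 15:15-17:00.
Those are the intersection windows.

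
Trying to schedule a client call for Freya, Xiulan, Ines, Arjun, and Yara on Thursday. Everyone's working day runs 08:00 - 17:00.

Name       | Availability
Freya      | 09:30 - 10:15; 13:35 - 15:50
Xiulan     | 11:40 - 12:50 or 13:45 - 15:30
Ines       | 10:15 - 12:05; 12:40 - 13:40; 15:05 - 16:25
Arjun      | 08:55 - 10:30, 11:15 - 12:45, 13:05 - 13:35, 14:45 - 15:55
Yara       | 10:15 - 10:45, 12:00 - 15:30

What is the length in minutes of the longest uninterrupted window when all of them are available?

Freya ∩ Xiulan: 13:45-15:30.
Freya ∩ Xiulan ∩ Ines: 15:05-15:30.
Freya ∩ Xiulan ∩ Ines ∩ Arjun: 15:05-15:30.
Freya ∩ Xiulan ∩ Ines ∩ Arjun ∩ Yara: 15:05-15:30.
The longest is 15:05-15:30 at 25 minutes.

25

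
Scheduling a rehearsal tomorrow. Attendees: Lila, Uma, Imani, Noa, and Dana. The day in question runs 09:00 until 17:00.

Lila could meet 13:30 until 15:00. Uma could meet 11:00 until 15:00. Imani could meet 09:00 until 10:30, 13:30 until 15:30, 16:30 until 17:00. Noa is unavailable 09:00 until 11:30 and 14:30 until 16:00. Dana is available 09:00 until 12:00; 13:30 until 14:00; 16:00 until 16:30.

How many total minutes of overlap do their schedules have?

30

Lila free: 13:30-15:00.
Uma free: 11:00-15:00.
Imani free: 09:00-10:30, 13:30-15:30, 16:30-17:00.
Noa free: 11:30-14:30, 16:00-17:00 (invert busy blocks within the working day).
Dana free: 09:00-12:00, 13:30-14:00, 16:00-16:30.
Lila ∩ Uma: 13:30-15:00.
Lila ∩ Uma ∩ Imani: 13:30-15:00.
Lila ∩ Uma ∩ Imani ∩ Noa: 13:30-14:30.
Lila ∩ Uma ∩ Imani ∩ Noa ∩ Dana: 13:30-14:00.
That's a single block of 30 minutes.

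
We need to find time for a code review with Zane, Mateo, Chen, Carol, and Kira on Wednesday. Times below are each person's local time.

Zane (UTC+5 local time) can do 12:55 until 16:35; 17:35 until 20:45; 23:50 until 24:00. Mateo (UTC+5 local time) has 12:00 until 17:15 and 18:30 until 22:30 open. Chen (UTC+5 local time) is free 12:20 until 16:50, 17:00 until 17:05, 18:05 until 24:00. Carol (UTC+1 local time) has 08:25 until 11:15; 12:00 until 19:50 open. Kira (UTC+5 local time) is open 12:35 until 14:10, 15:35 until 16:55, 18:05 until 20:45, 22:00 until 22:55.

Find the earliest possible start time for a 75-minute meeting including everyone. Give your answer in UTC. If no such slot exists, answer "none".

Zane in UTC: 07:55-11:35, 12:35-15:45, 18:50-19:00 (subtract 5h to convert from UTC+5).
Mateo in UTC: 07:00-12:15, 13:30-17:30 (subtract 5h to convert from UTC+5).
Chen in UTC: 07:20-11:50, 12:00-12:05, 13:05-19:00 (subtract 5h to convert from UTC+5).
Carol in UTC: 07:25-10:15, 11:00-18:50 (subtract 1h to convert from UTC+1).
Kira in UTC: 07:35-09:10, 10:35-11:55, 13:05-15:45, 17:00-17:55 (subtract 5h to convert from UTC+5).
Zane ∩ Mateo: 07:55-11:35, 13:30-15:45.
Zane ∩ Mateo ∩ Chen: 07:55-11:35, 13:30-15:45.
Zane ∩ Mateo ∩ Chen ∩ Carol: 07:55-10:15, 11:00-11:35, 13:30-15:45.
Zane ∩ Mateo ∩ Chen ∩ Carol ∩ Kira: 07:55-09:10, 11:00-11:35, 13:30-15:45.
The first common window of at least 75 minutes is 07:55-09:10, so the earliest start is 07:55.

07:55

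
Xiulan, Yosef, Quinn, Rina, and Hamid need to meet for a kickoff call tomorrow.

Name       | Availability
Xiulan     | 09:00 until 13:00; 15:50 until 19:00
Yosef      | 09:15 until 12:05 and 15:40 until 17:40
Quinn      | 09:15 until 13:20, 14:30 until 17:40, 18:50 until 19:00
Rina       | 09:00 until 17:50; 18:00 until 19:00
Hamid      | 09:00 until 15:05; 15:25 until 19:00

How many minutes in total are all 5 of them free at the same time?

Xiulan ∩ Yosef: 09:15-12:05, 15:50-17:40.
Xiulan ∩ Yosef ∩ Quinn: 09:15-12:05, 15:50-17:40.
Xiulan ∩ Yosef ∩ Quinn ∩ Rina: 09:15-12:05, 15:50-17:40.
Xiulan ∩ Yosef ∩ Quinn ∩ Rina ∩ Hamid: 09:15-12:05, 15:50-17:40.
Summing the common windows: 170 + 110 = 280 minutes.

280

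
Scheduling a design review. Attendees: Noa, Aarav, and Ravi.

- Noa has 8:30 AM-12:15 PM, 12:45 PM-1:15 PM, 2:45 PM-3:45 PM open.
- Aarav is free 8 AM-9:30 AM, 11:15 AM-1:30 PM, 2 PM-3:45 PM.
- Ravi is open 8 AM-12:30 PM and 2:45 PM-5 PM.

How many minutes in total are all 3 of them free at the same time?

180

Noa ∩ Aarav: 08:30-09:30, 11:15-12:15, 12:45-13:15, 14:45-15:45.
Noa ∩ Aarav ∩ Ravi: 08:30-09:30, 11:15-12:15, 14:45-15:45.
Summing the common windows: 60 + 60 + 60 = 180 minutes.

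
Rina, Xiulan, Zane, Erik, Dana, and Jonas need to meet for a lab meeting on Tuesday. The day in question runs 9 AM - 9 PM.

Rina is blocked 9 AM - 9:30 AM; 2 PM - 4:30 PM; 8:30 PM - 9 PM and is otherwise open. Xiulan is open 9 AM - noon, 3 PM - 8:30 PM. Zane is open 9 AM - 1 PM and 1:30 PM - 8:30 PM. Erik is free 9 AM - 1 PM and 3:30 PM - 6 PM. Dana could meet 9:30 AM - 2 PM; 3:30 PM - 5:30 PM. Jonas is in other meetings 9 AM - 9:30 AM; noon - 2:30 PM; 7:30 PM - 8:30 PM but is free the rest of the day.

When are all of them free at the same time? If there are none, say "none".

Rina free: 09:30-14:00, 16:30-20:30 (invert busy blocks within the working day).
Xiulan free: 09:00-12:00, 15:00-20:30.
Zane free: 09:00-13:00, 13:30-20:30.
Erik free: 09:00-13:00, 15:30-18:00.
Dana free: 09:30-14:00, 15:30-17:30.
Jonas free: 09:30-12:00, 14:30-19:30, 20:30-21:00 (invert busy blocks within the working day).
Rina ∩ Xiulan: 09:30-12:00, 16:30-20:30.
Rina ∩ Xiulan ∩ Zane: 09:30-12:00, 16:30-20:30.
Rina ∩ Xiulan ∩ Zane ∩ Erik: 09:30-12:00, 16:30-18:00.
Rina ∩ Xiulan ∩ Zane ∩ Erik ∩ Dana: 09:30-12:00, 16:30-17:30.
Rina ∩ Xiulan ∩ Zane ∩ Erik ∩ Dana ∩ Jonas: 09:30-12:00, 16:30-17:30.

09:30-12:00, 16:30-17:30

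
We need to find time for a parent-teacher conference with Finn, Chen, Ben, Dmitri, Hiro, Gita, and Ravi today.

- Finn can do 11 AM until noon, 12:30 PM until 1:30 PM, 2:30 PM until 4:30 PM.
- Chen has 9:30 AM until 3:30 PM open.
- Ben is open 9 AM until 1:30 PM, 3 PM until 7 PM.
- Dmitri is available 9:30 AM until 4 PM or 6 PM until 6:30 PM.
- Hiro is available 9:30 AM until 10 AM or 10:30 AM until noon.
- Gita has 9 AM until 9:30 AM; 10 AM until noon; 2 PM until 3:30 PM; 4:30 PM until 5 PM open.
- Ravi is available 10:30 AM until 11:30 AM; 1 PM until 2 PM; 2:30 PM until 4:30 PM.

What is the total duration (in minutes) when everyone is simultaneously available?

30

Finn ∩ Chen: 11:00-12:00, 12:30-13:30, 14:30-15:30.
Finn ∩ Chen ∩ Ben: 11:00-12:00, 12:30-13:30, 15:00-15:30.
Finn ∩ Chen ∩ Ben ∩ Dmitri: 11:00-12:00, 12:30-13:30, 15:00-15:30.
Finn ∩ Chen ∩ Ben ∩ Dmitri ∩ Hiro: 11:00-12:00.
Finn ∩ Chen ∩ Ben ∩ Dmitri ∩ Hiro ∩ Gita: 11:00-12:00.
Finn ∩ Chen ∩ Ben ∩ Dmitri ∩ Hiro ∩ Gita ∩ Ravi: 11:00-11:30.
That's a single block of 30 minutes.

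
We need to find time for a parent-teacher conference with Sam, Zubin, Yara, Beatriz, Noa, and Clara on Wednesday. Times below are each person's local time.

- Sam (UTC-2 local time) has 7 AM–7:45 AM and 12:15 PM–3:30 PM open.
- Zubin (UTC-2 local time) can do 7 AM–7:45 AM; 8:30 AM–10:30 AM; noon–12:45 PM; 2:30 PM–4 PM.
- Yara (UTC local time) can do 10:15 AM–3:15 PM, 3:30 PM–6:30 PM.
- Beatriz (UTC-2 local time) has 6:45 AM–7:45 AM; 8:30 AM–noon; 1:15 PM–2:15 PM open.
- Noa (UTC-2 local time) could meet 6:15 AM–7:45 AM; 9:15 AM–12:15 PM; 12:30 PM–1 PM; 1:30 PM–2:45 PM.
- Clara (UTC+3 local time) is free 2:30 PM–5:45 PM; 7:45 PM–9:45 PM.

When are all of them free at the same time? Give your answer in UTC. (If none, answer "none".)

Sam in UTC: 09:00-09:45, 14:15-17:30 (add 2h to convert from UTC-2).
Zubin in UTC: 09:00-09:45, 10:30-12:30, 14:00-14:45, 16:30-18:00 (add 2h to convert from UTC-2).
Yara in UTC: 10:15-15:15, 15:30-18:30.
Beatriz in UTC: 08:45-09:45, 10:30-14:00, 15:15-16:15 (add 2h to convert from UTC-2).
Noa in UTC: 08:15-09:45, 11:15-14:15, 14:30-15:00, 15:30-16:45 (add 2h to convert from UTC-2).
Clara in UTC: 11:30-14:45, 16:45-18:45 (subtract 3h to convert from UTC+3).
Sam ∩ Zubin: 09:00-09:45, 14:15-14:45, 16:30-17:30.
Sam ∩ Zubin ∩ Yara: 14:15-14:45, 16:30-17:30.
Sam ∩ Zubin ∩ Yara ∩ Beatriz: ∅.
Sam ∩ Zubin ∩ Yara ∩ Beatriz ∩ Noa: ∅.
Sam ∩ Zubin ∩ Yara ∩ Beatriz ∩ Noa ∩ Clara: ∅.
There is no time when everyone is free.

none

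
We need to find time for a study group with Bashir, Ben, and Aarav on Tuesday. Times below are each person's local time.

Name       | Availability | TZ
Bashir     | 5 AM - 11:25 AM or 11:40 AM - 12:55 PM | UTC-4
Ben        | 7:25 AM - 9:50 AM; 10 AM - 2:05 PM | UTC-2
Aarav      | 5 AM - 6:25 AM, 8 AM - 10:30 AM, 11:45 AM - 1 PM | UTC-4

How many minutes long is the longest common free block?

150

Bashir in UTC: 09:00-15:25, 15:40-16:55 (add 4h to convert from UTC-4).
Ben in UTC: 09:25-11:50, 12:00-16:05 (add 2h to convert from UTC-2).
Aarav in UTC: 09:00-10:25, 12:00-14:30, 15:45-17:00 (add 4h to convert from UTC-4).
Bashir ∩ Ben: 09:25-11:50, 12:00-15:25, 15:40-16:05.
Bashir ∩ Ben ∩ Aarav: 09:25-10:25, 12:00-14:30, 15:45-16:05.
So the common availability across everyone is 09:25-10:25, 12:00-14:30, 15:45-16:05.
The longest is 12:00-14:30 at 150 minutes.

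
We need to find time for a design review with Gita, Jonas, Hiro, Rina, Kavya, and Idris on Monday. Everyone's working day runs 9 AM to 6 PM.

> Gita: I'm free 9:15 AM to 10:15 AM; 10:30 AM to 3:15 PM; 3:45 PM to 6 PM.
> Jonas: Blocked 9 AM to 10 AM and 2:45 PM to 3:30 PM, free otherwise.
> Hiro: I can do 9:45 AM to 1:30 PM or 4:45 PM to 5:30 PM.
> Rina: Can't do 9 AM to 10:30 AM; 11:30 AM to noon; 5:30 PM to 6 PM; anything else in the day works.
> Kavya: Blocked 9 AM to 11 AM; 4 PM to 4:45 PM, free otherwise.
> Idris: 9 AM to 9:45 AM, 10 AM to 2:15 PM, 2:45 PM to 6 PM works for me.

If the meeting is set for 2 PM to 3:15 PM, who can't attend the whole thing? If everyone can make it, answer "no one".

Hiro, Idris, Jonas

Gita free: 09:15-10:15, 10:30-15:15, 15:45-18:00.
Jonas free: 10:00-14:45, 15:30-18:00 (invert busy blocks within the working day).
Hiro free: 09:45-13:30, 16:45-17:30.
Rina free: 10:30-11:30, 12:00-17:30 (invert busy blocks within the working day).
Kavya free: 11:00-16:00, 16:45-18:00 (invert busy blocks within the working day).
Idris free: 09:00-09:45, 10:00-14:15, 14:45-18:00.
Gita: free for 14:00-15:15. Jonas: not fully free for 14:00-15:15. Hiro: not fully free for 14:00-15:15. Rina: free for 14:00-15:15. Kavya: free for 14:00-15:15. Idris: not fully free for 14:00-15:15.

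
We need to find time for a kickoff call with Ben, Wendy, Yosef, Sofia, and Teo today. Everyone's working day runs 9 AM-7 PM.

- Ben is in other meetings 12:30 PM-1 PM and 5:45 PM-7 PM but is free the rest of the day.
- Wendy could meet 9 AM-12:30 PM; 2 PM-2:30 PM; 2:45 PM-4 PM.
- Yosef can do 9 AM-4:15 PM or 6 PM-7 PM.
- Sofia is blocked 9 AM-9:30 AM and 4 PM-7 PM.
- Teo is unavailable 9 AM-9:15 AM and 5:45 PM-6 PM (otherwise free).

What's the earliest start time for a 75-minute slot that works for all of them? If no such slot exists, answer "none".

Ben free: 09:00-12:30, 13:00-17:45 (invert busy blocks within the working day).
Wendy free: 09:00-12:30, 14:00-14:30, 14:45-16:00.
Yosef free: 09:00-16:15, 18:00-19:00.
Sofia free: 09:30-16:00 (invert busy blocks within the working day).
Teo free: 09:15-17:45, 18:00-19:00 (invert busy blocks within the working day).
Ben ∩ Wendy: 09:00-12:30, 14:00-14:30, 14:45-16:00.
Ben ∩ Wendy ∩ Yosef: 09:00-12:30, 14:00-14:30, 14:45-16:00.
Ben ∩ Wendy ∩ Yosef ∩ Sofia: 09:30-12:30, 14:00-14:30, 14:45-16:00.
Ben ∩ Wendy ∩ Yosef ∩ Sofia ∩ Teo: 09:30-12:30, 14:00-14:30, 14:45-16:00.
The first common window of at least 75 minutes is 09:30-12:30, so the earliest start is 09:30.

09:30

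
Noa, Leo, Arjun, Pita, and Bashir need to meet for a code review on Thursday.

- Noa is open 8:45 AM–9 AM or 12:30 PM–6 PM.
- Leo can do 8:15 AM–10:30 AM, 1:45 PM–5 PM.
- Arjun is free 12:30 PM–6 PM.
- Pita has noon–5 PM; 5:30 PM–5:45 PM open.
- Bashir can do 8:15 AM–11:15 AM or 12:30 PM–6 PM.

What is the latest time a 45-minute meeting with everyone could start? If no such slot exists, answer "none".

16:15

Noa ∩ Leo: 08:45-09:00, 13:45-17:00.
Noa ∩ Leo ∩ Arjun: 13:45-17:00.
Noa ∩ Leo ∩ Arjun ∩ Pita: 13:45-17:00.
Noa ∩ Leo ∩ Arjun ∩ Pita ∩ Bashir: 13:45-17:00.
The last common window of at least 45 minutes is 13:45-17:00; a 45-minute meeting can start as late as 16:15 and still end by 17:00.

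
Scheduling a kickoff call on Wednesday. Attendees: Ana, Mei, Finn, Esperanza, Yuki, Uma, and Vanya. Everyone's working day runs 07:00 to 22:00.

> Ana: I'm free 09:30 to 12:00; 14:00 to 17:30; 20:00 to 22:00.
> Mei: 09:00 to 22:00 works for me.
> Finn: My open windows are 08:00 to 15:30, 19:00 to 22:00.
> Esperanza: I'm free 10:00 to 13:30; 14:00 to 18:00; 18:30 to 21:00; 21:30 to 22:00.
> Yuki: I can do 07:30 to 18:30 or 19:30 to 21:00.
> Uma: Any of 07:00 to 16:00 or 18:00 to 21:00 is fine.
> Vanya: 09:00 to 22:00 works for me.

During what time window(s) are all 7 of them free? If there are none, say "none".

Ana ∩ Mei: 09:30-12:00, 14:00-17:30, 20:00-22:00.
Ana ∩ Mei ∩ Finn: 09:30-12:00, 14:00-15:30, 20:00-22:00.
Ana ∩ Mei ∩ Finn ∩ Esperanza: 10:00-12:00, 14:00-15:30, 20:00-21:00, 21:30-22:00.
Ana ∩ Mei ∩ Finn ∩ Esperanza ∩ Yuki: 10:00-12:00, 14:00-15:30, 20:00-21:00.
Ana ∩ Mei ∩ Finn ∩ Esperanza ∩ Yuki ∩ Uma: 10:00-12:00, 14:00-15:30, 20:00-21:00.
Ana ∩ Mei ∩ Finn ∩ Esperanza ∩ Yuki ∩ Uma ∩ Vanya: 10:00-12:00, 14:00-15:30, 20:00-21:00.

10:00-12:00, 14:00-15:30, 20:00-21:00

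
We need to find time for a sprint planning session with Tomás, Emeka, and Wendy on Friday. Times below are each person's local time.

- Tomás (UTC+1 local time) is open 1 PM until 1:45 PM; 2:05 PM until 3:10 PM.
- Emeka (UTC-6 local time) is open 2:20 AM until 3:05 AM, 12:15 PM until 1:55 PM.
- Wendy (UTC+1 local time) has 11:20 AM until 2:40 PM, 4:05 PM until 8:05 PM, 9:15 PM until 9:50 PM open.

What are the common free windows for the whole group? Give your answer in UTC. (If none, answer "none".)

none

Tomás in UTC: 12:00-12:45, 13:05-14:10 (subtract 1h to convert from UTC+1).
Emeka in UTC: 08:20-09:05, 18:15-19:55 (add 6h to convert from UTC-6).
Wendy in UTC: 10:20-13:40, 15:05-19:05, 20:15-20:50 (subtract 1h to convert from UTC+1).
Tomás ∩ Emeka: ∅.
Tomás ∩ Emeka ∩ Wendy: ∅.
There is no time when everyone is free.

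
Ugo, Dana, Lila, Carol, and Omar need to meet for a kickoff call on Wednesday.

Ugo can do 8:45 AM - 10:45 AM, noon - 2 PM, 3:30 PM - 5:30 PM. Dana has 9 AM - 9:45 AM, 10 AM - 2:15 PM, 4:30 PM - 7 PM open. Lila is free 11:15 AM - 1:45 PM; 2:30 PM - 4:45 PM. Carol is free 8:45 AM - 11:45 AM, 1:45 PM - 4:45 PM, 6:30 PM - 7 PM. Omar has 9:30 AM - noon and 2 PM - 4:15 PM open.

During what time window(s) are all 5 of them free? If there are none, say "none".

none

Ugo ∩ Dana: 09:00-09:45, 10:00-10:45, 12:00-14:00, 16:30-17:30.
Ugo ∩ Dana ∩ Lila: 12:00-13:45, 16:30-16:45.
Ugo ∩ Dana ∩ Lila ∩ Carol: 16:30-16:45.
Ugo ∩ Dana ∩ Lila ∩ Carol ∩ Omar: ∅.
There is no time when everyone is free.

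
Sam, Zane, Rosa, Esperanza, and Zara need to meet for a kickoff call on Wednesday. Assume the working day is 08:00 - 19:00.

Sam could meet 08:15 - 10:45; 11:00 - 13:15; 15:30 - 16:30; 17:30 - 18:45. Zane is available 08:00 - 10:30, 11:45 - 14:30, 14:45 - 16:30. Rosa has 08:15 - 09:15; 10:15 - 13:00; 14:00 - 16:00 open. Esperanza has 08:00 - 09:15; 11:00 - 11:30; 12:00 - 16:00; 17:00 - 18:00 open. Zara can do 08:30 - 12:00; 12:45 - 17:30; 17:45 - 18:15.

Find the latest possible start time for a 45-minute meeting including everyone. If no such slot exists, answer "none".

Sam ∩ Zane: 08:15-10:30, 11:45-13:15, 15:30-16:30.
Sam ∩ Zane ∩ Rosa: 08:15-09:15, 10:15-10:30, 11:45-13:00, 15:30-16:00.
Sam ∩ Zane ∩ Rosa ∩ Esperanza: 08:15-09:15, 12:00-13:00, 15:30-16:00.
Sam ∩ Zane ∩ Rosa ∩ Esperanza ∩ Zara: 08:30-09:15, 12:45-13:00, 15:30-16:00.
The last common window of at least 45 minutes is 08:30-09:15; a 45-minute meeting can start as late as 08:30 and still end by 09:15.

08:30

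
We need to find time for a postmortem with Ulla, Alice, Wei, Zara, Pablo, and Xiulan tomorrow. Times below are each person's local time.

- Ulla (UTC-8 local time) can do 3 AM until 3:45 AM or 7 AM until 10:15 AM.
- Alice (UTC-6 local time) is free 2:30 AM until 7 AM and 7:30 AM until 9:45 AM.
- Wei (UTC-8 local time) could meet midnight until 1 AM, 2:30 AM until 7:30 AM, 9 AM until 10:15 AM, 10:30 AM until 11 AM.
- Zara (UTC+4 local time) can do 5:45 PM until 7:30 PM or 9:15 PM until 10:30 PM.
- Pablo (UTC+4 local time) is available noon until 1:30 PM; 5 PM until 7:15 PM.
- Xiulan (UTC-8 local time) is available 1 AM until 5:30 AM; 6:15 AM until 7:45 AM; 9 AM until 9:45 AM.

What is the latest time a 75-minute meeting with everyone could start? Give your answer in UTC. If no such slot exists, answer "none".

Ulla in UTC: 11:00-11:45, 15:00-18:15 (add 8h to convert from UTC-8).
Alice in UTC: 08:30-13:00, 13:30-15:45 (add 6h to convert from UTC-6).
Wei in UTC: 08:00-09:00, 10:30-15:30, 17:00-18:15, 18:30-19:00 (add 8h to convert from UTC-8).
Zara in UTC: 13:45-15:30, 17:15-18:30 (subtract 4h to convert from UTC+4).
Pablo in UTC: 08:00-09:30, 13:00-15:15 (subtract 4h to convert from UTC+4).
Xiulan in UTC: 09:00-13:30, 14:15-15:45, 17:00-17:45 (add 8h to convert from UTC-8).
Ulla ∩ Alice: 11:00-11:45, 15:00-15:45.
Ulla ∩ Alice ∩ Wei: 11:00-11:45, 15:00-15:30.
Ulla ∩ Alice ∩ Wei ∩ Zara: 15:00-15:30.
Ulla ∩ Alice ∩ Wei ∩ Zara ∩ Pablo: 15:00-15:15.
Ulla ∩ Alice ∩ Wei ∩ Zara ∩ Pablo ∩ Xiulan: 15:00-15:15.
So the common availability across everyone is 15:00-15:15.
No common window is at least 75 minutes long.

none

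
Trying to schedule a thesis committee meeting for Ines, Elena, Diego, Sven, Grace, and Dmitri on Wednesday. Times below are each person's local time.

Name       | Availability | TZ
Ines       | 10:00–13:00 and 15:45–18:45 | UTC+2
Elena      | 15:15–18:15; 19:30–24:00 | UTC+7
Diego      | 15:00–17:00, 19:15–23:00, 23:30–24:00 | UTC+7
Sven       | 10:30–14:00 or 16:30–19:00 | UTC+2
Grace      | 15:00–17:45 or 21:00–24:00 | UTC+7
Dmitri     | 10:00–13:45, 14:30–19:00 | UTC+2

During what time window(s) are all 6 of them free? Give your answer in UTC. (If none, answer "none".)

08:30-10:00, 14:30-16:00, 16:30-16:45

Ines in UTC: 08:00-11:00, 13:45-16:45 (subtract 2h to convert from UTC+2).
Elena in UTC: 08:15-11:15, 12:30-17:00 (subtract 7h to convert from UTC+7).
Diego in UTC: 08:00-10:00, 12:15-16:00, 16:30-17:00 (subtract 7h to convert from UTC+7).
Sven in UTC: 08:30-12:00, 14:30-17:00 (subtract 2h to convert from UTC+2).
Grace in UTC: 08:00-10:45, 14:00-17:00 (subtract 7h to convert from UTC+7).
Dmitri in UTC: 08:00-11:45, 12:30-17:00 (subtract 2h to convert from UTC+2).
Ines ∩ Elena: 08:15-11:00, 13:45-16:45.
Ines ∩ Elena ∩ Diego: 08:15-10:00, 13:45-16:00, 16:30-16:45.
Ines ∩ Elena ∩ Diego ∩ Sven: 08:30-10:00, 14:30-16:00, 16:30-16:45.
Ines ∩ Elena ∩ Diego ∩ Sven ∩ Grace: 08:30-10:00, 14:30-16:00, 16:30-16:45.
Ines ∩ Elena ∩ Diego ∩ Sven ∩ Grace ∩ Dmitri: 08:30-10:00, 14:30-16:00, 16:30-16:45.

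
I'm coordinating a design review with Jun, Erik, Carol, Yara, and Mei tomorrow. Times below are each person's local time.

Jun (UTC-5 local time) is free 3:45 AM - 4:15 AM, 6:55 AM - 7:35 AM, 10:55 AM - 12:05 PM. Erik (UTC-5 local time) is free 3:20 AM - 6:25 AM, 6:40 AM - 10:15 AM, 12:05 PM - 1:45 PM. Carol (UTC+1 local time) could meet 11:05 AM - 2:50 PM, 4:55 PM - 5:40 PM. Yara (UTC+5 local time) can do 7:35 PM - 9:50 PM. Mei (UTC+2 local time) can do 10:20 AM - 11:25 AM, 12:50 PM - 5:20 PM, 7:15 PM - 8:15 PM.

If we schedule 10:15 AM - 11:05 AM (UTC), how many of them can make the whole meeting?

2

Jun in UTC: 08:45-09:15, 11:55-12:35, 15:55-17:05 (add 5h to convert from UTC-5).
Erik in UTC: 08:20-11:25, 11:40-15:15, 17:05-18:45 (add 5h to convert from UTC-5).
Carol in UTC: 10:05-13:50, 15:55-16:40 (subtract 1h to convert from UTC+1).
Yara in UTC: 14:35-16:50 (subtract 5h to convert from UTC+5).
Mei in UTC: 08:20-09:25, 10:50-15:20, 17:15-18:15 (subtract 2h to convert from UTC+2).
Erik and Carol can make the full 10:15-11:05 slot — that's 2.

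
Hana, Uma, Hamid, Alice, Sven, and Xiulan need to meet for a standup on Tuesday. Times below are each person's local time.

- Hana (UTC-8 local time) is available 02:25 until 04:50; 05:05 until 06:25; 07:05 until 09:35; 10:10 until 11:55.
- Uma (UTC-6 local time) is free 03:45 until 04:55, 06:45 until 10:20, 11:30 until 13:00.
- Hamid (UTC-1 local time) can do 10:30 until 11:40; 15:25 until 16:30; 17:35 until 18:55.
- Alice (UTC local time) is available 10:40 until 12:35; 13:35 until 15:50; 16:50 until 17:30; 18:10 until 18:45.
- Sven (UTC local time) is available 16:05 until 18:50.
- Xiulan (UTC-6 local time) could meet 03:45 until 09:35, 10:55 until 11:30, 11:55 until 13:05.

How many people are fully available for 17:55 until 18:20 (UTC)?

3

Hana in UTC: 10:25-12:50, 13:05-14:25, 15:05-17:35, 18:10-19:55 (add 8h to convert from UTC-8).
Uma in UTC: 09:45-10:55, 12:45-16:20, 17:30-19:00 (add 6h to convert from UTC-6).
Hamid in UTC: 11:30-12:40, 16:25-17:30, 18:35-19:55 (add 1h to convert from UTC-1).
Alice in UTC: 10:40-12:35, 13:35-15:50, 16:50-17:30, 18:10-18:45.
Sven in UTC: 16:05-18:50.
Xiulan in UTC: 09:45-15:35, 16:55-17:30, 17:55-19:05 (add 6h to convert from UTC-6).
Uma, Sven, and Xiulan can make the full 17:55-18:20 slot — that's 3.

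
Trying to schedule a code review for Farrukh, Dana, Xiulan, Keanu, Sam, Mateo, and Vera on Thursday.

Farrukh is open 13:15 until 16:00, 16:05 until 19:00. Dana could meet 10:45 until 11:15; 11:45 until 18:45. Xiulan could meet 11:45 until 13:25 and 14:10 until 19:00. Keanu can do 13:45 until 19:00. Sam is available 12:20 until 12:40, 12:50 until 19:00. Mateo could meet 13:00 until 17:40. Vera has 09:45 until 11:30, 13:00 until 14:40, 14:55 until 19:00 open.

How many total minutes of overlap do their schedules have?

Farrukh ∩ Dana: 13:15-16:00, 16:05-18:45.
Farrukh ∩ Dana ∩ Xiulan: 13:15-13:25, 14:10-16:00, 16:05-18:45.
Farrukh ∩ Dana ∩ Xiulan ∩ Keanu: 14:10-16:00, 16:05-18:45.
Farrukh ∩ Dana ∩ Xiulan ∩ Keanu ∩ Sam: 14:10-16:00, 16:05-18:45.
Farrukh ∩ Dana ∩ Xiulan ∩ Keanu ∩ Sam ∩ Mateo: 14:10-16:00, 16:05-17:40.
Farrukh ∩ Dana ∩ Xiulan ∩ Keanu ∩ Sam ∩ Mateo ∩ Vera: 14:10-14:40, 14:55-16:00, 16:05-17:40.
So the common availability across everyone is 14:10-14:40, 14:55-16:00, 16:05-17:40.
Summing the common windows: 30 + 65 + 95 = 190 minutes.

190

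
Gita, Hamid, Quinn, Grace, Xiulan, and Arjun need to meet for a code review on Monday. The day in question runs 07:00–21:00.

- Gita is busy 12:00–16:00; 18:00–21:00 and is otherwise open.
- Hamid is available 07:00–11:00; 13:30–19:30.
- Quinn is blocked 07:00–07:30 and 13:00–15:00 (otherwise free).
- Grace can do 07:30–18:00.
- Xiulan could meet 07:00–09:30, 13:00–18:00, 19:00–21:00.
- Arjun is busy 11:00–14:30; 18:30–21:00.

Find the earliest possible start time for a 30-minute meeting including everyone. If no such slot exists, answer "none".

Gita free: 07:00-12:00, 16:00-18:00 (invert busy blocks within the working day).
Hamid free: 07:00-11:00, 13:30-19:30.
Quinn free: 07:30-13:00, 15:00-21:00 (invert busy blocks within the working day).
Grace free: 07:30-18:00.
Xiulan free: 07:00-09:30, 13:00-18:00, 19:00-21:00.
Arjun free: 07:00-11:00, 14:30-18:30 (invert busy blocks within the working day).
Gita ∩ Hamid: 07:00-11:00, 16:00-18:00.
Gita ∩ Hamid ∩ Quinn: 07:30-11:00, 16:00-18:00.
Gita ∩ Hamid ∩ Quinn ∩ Grace: 07:30-11:00, 16:00-18:00.
Gita ∩ Hamid ∩ Quinn ∩ Grace ∩ Xiulan: 07:30-09:30, 16:00-18:00.
Gita ∩ Hamid ∩ Quinn ∩ Grace ∩ Xiulan ∩ Arjun: 07:30-09:30, 16:00-18:00.
The first common window of at least 30 minutes is 07:30-09:30, so the earliest start is 07:30.

07:30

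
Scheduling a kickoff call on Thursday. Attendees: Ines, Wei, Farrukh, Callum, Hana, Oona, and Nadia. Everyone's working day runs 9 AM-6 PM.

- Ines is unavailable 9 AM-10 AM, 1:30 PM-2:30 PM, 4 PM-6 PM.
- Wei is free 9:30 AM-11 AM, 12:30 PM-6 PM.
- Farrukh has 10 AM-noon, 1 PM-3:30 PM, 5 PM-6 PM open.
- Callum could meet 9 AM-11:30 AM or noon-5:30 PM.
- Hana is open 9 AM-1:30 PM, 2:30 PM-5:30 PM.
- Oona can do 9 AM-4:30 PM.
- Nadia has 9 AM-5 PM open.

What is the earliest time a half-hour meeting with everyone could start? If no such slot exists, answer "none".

Ines free: 10:00-13:30, 14:30-16:00 (invert busy blocks within the working day).
Wei free: 09:30-11:00, 12:30-18:00.
Farrukh free: 10:00-12:00, 13:00-15:30, 17:00-18:00.
Callum free: 09:00-11:30, 12:00-17:30.
Hana free: 09:00-13:30, 14:30-17:30.
Oona free: 09:00-16:30.
Nadia free: 09:00-17:00.
Ines ∩ Wei: 10:00-11:00, 12:30-13:30, 14:30-16:00.
Ines ∩ Wei ∩ Farrukh: 10:00-11:00, 13:00-13:30, 14:30-15:30.
Ines ∩ Wei ∩ Farrukh ∩ Callum: 10:00-11:00, 13:00-13:30, 14:30-15:30.
Ines ∩ Wei ∩ Farrukh ∩ Callum ∩ Hana: 10:00-11:00, 13:00-13:30, 14:30-15:30.
Ines ∩ Wei ∩ Farrukh ∩ Callum ∩ Hana ∩ Oona: 10:00-11:00, 13:00-13:30, 14:30-15:30.
Ines ∩ Wei ∩ Farrukh ∩ Callum ∩ Hana ∩ Oona ∩ Nadia: 10:00-11:00, 13:00-13:30, 14:30-15:30.
The first common window of at least 30 minutes is 10:00-11:00, so the earliest start is 10:00.

10:00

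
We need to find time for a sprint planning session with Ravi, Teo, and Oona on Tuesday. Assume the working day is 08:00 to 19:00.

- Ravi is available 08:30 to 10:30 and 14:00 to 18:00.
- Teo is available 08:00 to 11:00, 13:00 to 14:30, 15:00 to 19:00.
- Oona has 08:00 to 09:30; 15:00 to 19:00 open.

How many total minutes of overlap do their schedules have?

Ravi ∩ Teo: 08:30-10:30, 14:00-14:30, 15:00-18:00.
Ravi ∩ Teo ∩ Oona: 08:30-09:30, 15:00-18:00.
Summing the common windows: 60 + 180 = 240 minutes.

240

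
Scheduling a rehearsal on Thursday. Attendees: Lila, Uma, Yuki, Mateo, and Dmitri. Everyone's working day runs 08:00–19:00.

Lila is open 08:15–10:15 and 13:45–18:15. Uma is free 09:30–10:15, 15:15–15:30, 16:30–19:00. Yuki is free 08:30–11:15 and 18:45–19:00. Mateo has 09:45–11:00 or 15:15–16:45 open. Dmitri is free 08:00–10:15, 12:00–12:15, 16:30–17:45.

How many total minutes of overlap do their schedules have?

Lila ∩ Uma: 09:30-10:15, 15:15-15:30, 16:30-18:15.
Lila ∩ Uma ∩ Yuki: 09:30-10:15.
Lila ∩ Uma ∩ Yuki ∩ Mateo: 09:45-10:15.
Lila ∩ Uma ∩ Yuki ∩ Mateo ∩ Dmitri: 09:45-10:15.
That's a single block of 30 minutes.

30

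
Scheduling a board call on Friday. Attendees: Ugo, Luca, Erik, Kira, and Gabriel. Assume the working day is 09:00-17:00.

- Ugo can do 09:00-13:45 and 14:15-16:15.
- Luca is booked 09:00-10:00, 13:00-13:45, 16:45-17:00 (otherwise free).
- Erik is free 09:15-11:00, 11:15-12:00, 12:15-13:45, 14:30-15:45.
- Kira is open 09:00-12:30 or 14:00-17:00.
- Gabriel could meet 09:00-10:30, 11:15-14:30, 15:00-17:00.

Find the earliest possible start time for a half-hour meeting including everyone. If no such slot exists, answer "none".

Ugo free: 09:00-13:45, 14:15-16:15.
Luca free: 10:00-13:00, 13:45-16:45 (invert busy blocks within the working day).
Erik free: 09:15-11:00, 11:15-12:00, 12:15-13:45, 14:30-15:45.
Kira free: 09:00-12:30, 14:00-17:00.
Gabriel free: 09:00-10:30, 11:15-14:30, 15:00-17:00.
Ugo ∩ Luca: 10:00-13:00, 14:15-16:15.
Ugo ∩ Luca ∩ Erik: 10:00-11:00, 11:15-12:00, 12:15-13:00, 14:30-15:45.
Ugo ∩ Luca ∩ Erik ∩ Kira: 10:00-11:00, 11:15-12:00, 12:15-12:30, 14:30-15:45.
Ugo ∩ Luca ∩ Erik ∩ Kira ∩ Gabriel: 10:00-10:30, 11:15-12:00, 12:15-12:30, 15:00-15:45.
So the common availability across everyone is 10:00-10:30, 11:15-12:00, 12:15-12:30, 15:00-15:45.
The first common window of at least 30 minutes is 10:00-10:30, so the earliest start is 10:00.

10:00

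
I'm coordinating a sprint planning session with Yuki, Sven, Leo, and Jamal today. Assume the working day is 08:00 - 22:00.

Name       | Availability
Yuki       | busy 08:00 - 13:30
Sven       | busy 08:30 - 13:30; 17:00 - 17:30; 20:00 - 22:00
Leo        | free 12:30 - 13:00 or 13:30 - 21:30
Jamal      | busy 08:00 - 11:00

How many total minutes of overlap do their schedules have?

Yuki free: 13:30-22:00 (invert busy blocks within the working day).
Sven free: 08:00-08:30, 13:30-17:00, 17:30-20:00 (invert busy blocks within the working day).
Leo free: 12:30-13:00, 13:30-21:30.
Jamal free: 11:00-22:00 (invert busy blocks within the working day).
Yuki ∩ Sven: 13:30-17:00, 17:30-20:00.
Yuki ∩ Sven ∩ Leo: 13:30-17:00, 17:30-20:00.
Yuki ∩ Sven ∩ Leo ∩ Jamal: 13:30-17:00, 17:30-20:00.
Summing the common windows: 210 + 150 = 360 minutes.

360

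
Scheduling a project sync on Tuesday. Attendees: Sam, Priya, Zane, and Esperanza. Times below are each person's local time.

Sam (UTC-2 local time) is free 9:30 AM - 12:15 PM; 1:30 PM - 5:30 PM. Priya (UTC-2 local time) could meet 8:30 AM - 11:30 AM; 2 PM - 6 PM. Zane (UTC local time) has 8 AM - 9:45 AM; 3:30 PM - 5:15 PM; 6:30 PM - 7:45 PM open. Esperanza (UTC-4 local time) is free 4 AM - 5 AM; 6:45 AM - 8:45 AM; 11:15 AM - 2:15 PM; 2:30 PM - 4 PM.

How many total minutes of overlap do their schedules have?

135

Sam in UTC: 11:30-14:15, 15:30-19:30 (add 2h to convert from UTC-2).
Priya in UTC: 10:30-13:30, 16:00-20:00 (add 2h to convert from UTC-2).
Zane in UTC: 08:00-09:45, 15:30-17:15, 18:30-19:45.
Esperanza in UTC: 08:00-09:00, 10:45-12:45, 15:15-18:15, 18:30-20:00 (add 4h to convert from UTC-4).
Sam ∩ Priya: 11:30-13:30, 16:00-19:30.
Sam ∩ Priya ∩ Zane: 16:00-17:15, 18:30-19:30.
Sam ∩ Priya ∩ Zane ∩ Esperanza: 16:00-17:15, 18:30-19:30.
Summing the common windows: 75 + 60 = 135 minutes.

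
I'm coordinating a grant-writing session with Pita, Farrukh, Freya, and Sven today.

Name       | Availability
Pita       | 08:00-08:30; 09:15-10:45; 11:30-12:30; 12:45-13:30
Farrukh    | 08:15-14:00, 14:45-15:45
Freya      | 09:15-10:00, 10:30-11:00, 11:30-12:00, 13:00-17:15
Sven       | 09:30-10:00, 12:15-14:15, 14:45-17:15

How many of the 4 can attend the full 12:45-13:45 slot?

2

Farrukh and Sven can make the full 12:45-13:45 slot — that's 2.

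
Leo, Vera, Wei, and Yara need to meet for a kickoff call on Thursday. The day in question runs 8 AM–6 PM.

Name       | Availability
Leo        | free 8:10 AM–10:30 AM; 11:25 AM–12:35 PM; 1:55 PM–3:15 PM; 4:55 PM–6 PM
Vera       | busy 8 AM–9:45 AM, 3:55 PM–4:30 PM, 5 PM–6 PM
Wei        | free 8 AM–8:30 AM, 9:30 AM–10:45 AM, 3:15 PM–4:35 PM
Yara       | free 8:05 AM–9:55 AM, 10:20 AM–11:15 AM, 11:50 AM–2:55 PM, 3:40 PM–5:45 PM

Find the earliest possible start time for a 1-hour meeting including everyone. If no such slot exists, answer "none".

none

Leo free: 08:10-10:30, 11:25-12:35, 13:55-15:15, 16:55-18:00.
Vera free: 09:45-15:55, 16:30-17:00 (invert busy blocks within the working day).
Wei free: 08:00-08:30, 09:30-10:45, 15:15-16:35.
Yara free: 08:05-09:55, 10:20-11:15, 11:50-14:55, 15:40-17:45.
Leo ∩ Vera: 09:45-10:30, 11:25-12:35, 13:55-15:15, 16:55-17:00.
Leo ∩ Vera ∩ Wei: 09:45-10:30.
Leo ∩ Vera ∩ Wei ∩ Yara: 09:45-09:55, 10:20-10:30.
No common window is at least 60 minutes long.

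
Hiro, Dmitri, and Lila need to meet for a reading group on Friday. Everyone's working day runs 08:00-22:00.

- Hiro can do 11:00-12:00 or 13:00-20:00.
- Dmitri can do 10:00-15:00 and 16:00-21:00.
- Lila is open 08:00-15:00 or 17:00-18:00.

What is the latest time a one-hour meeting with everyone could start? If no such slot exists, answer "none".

17:00

Hiro ∩ Dmitri: 11:00-12:00, 13:00-15:00, 16:00-20:00.
Hiro ∩ Dmitri ∩ Lila: 11:00-12:00, 13:00-15:00, 17:00-18:00.
Those are the intersection windows.
The last common window of at least 60 minutes is 17:00-18:00; a 60-minute meeting can start as late as 17:00 and still end by 18:00.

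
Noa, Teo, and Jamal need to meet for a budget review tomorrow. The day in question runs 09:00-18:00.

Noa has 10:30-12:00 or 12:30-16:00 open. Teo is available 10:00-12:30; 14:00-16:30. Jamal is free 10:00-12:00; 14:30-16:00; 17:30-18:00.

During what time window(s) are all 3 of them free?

Noa ∩ Teo: 10:30-12:00, 14:00-16:00.
Noa ∩ Teo ∩ Jamal: 10:30-12:00, 14:30-16:00.
Those are the intersection windows.

10:30-12:00, 14:30-16:00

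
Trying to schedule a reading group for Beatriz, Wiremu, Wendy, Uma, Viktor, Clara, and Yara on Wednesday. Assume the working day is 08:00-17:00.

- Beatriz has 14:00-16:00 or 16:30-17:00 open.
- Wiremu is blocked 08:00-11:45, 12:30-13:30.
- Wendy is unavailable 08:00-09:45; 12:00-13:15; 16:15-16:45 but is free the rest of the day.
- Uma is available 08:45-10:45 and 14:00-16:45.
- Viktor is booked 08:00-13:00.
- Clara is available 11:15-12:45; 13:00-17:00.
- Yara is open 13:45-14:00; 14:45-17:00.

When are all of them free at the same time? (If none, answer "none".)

14:45-16:00

Beatriz free: 14:00-16:00, 16:30-17:00.
Wiremu free: 11:45-12:30, 13:30-17:00 (invert busy blocks within the working day).
Wendy free: 09:45-12:00, 13:15-16:15, 16:45-17:00 (invert busy blocks within the working day).
Uma free: 08:45-10:45, 14:00-16:45.
Viktor free: 13:00-17:00 (invert busy blocks within the working day).
Clara free: 11:15-12:45, 13:00-17:00.
Yara free: 13:45-14:00, 14:45-17:00.
Beatriz ∩ Wiremu: 14:00-16:00, 16:30-17:00.
Beatriz ∩ Wiremu ∩ Wendy: 14:00-16:00, 16:45-17:00.
Beatriz ∩ Wiremu ∩ Wendy ∩ Uma: 14:00-16:00.
Beatriz ∩ Wiremu ∩ Wendy ∩ Uma ∩ Viktor: 14:00-16:00.
Beatriz ∩ Wiremu ∩ Wendy ∩ Uma ∩ Viktor ∩ Clara: 14:00-16:00.
Beatriz ∩ Wiremu ∩ Wendy ∩ Uma ∩ Viktor ∩ Clara ∩ Yara: 14:45-16:00.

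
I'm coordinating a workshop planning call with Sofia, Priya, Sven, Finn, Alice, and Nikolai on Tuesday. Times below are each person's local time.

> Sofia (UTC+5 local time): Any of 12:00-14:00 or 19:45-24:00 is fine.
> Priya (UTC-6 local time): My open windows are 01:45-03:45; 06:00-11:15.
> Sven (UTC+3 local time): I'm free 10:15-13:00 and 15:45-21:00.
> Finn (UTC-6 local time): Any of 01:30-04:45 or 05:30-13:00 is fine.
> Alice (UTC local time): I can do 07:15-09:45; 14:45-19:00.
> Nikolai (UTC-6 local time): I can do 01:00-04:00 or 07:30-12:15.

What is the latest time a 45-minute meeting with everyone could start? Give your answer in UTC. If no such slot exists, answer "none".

16:30

Sofia in UTC: 07:00-09:00, 14:45-19:00 (subtract 5h to convert from UTC+5).
Priya in UTC: 07:45-09:45, 12:00-17:15 (add 6h to convert from UTC-6).
Sven in UTC: 07:15-10:00, 12:45-18:00 (subtract 3h to convert from UTC+3).
Finn in UTC: 07:30-10:45, 11:30-19:00 (add 6h to convert from UTC-6).
Alice in UTC: 07:15-09:45, 14:45-19:00.
Nikolai in UTC: 07:00-10:00, 13:30-18:15 (add 6h to convert from UTC-6).
Sofia ∩ Priya: 07:45-09:00, 14:45-17:15.
Sofia ∩ Priya ∩ Sven: 07:45-09:00, 14:45-17:15.
Sofia ∩ Priya ∩ Sven ∩ Finn: 07:45-09:00, 14:45-17:15.
Sofia ∩ Priya ∩ Sven ∩ Finn ∩ Alice: 07:45-09:00, 14:45-17:15.
Sofia ∩ Priya ∩ Sven ∩ Finn ∩ Alice ∩ Nikolai: 07:45-09:00, 14:45-17:15.
The last common window of at least 45 minutes is 14:45-17:15; a 45-minute meeting can start as late as 16:30 and still end by 17:15.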